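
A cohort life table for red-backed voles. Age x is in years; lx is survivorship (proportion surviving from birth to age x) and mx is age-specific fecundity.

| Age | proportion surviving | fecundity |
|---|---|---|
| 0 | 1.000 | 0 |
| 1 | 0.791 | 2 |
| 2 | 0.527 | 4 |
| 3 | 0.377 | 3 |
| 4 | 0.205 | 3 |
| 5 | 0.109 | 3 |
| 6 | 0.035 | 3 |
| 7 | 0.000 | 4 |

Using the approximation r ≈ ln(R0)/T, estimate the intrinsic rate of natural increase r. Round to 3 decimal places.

R0 = Σ lx·mx = 0 + 1.582 + 2.108 + 1.131 + 0.615 + 0.327 + 0.105 + 0 = 5.868
Σ x·lx·mx = 13.916; T = 13.916/5.868 = 2.37151…
r ≈ ln(R0)/T = ln(5.868)/2.37151… = 0.74616… → 0.746

0.746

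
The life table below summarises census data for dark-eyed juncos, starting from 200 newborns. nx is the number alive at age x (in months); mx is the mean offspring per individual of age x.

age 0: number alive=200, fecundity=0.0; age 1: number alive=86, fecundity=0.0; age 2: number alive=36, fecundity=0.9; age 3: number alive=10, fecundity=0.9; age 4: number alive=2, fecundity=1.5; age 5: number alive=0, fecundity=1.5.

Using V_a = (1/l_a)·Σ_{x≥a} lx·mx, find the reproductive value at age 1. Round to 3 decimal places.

lx = nx/n0 = nx/200: 1, 0.43, 0.18, 0.05, 0.01, 0
lx·mx for x ≥ 1: 0, 0.162, 0.045, 0.015, 0 → sum = 0.222
V_1 = 0.222 / l_1 = 0.222 / 0.43 = 0.516279… → 0.516

0.516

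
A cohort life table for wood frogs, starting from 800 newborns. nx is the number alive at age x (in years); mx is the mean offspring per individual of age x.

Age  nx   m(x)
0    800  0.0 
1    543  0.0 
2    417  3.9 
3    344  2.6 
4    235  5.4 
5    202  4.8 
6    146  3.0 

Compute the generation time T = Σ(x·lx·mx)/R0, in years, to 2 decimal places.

lx = nx/n0 = nx/800: 1, 0.67875, 0.52125, 0.43, 0.29375, 0.2525, 0.1825
lx·mx: 0, 0, 2.032875, 1.118, 1.58625, 1.212, 0.5475 → R0 = 6.496625
x·lx·mx: 0, 0, 4.06575, 3.354, 6.345, 6.06, 3.285 → Σ = 23.10975
T = 23.10975 / 6.496625 = 3.557193… → 3.56

3.56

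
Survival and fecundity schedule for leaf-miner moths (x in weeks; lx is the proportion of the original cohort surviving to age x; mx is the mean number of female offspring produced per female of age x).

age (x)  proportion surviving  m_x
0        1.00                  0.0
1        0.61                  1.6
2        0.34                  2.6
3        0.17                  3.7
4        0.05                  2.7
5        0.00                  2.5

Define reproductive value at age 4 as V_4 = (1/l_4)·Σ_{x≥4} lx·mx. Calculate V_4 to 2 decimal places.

2.70

lx·mx for x ≥ 4: 0.135, 0 → sum = 0.135
V_4 = 0.135 / l_4 = 0.135 / 0.05 = 2.7 → 2.70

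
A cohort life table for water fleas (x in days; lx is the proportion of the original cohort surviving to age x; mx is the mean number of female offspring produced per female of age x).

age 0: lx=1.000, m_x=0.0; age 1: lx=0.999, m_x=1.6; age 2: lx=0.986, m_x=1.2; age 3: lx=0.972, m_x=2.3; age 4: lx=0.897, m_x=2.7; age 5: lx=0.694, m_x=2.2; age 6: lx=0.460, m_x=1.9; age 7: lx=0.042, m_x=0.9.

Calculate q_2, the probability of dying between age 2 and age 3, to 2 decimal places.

q_2 = (l_2 − l_3) / l_2 = (0.986 − 0.972) / 0.986
     = 0.014 / 0.986 = 0.014199… → 0.01

0.01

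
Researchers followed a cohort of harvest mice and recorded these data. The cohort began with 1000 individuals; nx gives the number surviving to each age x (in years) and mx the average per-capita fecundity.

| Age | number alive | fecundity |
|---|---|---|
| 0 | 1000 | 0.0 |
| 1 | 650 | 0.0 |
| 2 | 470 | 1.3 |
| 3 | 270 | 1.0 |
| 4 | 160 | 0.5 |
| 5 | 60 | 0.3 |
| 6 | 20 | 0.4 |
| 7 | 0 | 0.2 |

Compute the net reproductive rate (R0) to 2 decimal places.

0.99

lx = nx/n0 = nx/1000: 1, 0.65, 0.47, 0.27, 0.16, 0.06, 0.02, 0
lx·mx by age: 0, 0, 0.611, 0.27, 0.08, 0.018, 0.008, 0
R0 = Σ lx·mx = 0.987 → 0.99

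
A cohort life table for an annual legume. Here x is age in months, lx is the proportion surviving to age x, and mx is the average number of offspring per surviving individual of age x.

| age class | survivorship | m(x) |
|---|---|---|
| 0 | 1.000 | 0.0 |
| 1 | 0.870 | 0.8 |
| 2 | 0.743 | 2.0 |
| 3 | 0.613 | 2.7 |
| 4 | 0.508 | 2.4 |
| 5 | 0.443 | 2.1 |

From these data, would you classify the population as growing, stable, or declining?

growing

R0 = Σ lx·mx = 0 + 0.696 + 1.486 + 1.6551 + 1.2192 + 0.9303 = 5.9866
R0 > 1, so the population is growing.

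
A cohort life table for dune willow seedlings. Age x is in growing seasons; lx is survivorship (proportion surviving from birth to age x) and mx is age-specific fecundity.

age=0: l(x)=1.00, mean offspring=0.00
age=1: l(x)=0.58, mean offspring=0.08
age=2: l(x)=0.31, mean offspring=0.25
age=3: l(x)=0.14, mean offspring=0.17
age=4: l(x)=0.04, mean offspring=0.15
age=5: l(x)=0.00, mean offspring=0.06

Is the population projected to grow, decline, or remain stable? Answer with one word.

R0 = Σ lx·mx = 0 + 0.0464 + 0.0775 + 0.0238 + 0.006 + 0 = 0.1537
R0 < 1, so the population is declining.

declining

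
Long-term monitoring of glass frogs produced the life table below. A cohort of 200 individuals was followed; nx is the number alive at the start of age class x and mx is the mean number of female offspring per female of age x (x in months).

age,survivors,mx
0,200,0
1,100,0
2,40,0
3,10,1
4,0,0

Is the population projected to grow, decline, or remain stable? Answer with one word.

declining

lx = nx/n0 = nx/200: 1, 0.5, 0.2, 0.05, 0
R0 = Σ lx·mx = 0 + 0 + 0 + 0.05 + 0 = 0.05
R0 < 1, so the population is declining.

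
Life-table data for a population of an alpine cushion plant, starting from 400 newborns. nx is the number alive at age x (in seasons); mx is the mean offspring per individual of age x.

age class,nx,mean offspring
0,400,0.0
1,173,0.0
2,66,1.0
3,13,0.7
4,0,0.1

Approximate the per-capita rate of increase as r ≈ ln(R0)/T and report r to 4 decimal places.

lx = nx/n0 = nx/400: 1, 0.4325, 0.165, 0.0325, 0
R0 = Σ lx·mx = 0 + 0 + 0.165 + 0.02275 + 0 = 0.18775
Σ x·lx·mx = 0.39825; T = 0.39825/0.18775 = 2.12117…
r ≈ ln(R0)/T = ln(0.18775)/2.12117… = -0.788547… → -0.7885

-0.7885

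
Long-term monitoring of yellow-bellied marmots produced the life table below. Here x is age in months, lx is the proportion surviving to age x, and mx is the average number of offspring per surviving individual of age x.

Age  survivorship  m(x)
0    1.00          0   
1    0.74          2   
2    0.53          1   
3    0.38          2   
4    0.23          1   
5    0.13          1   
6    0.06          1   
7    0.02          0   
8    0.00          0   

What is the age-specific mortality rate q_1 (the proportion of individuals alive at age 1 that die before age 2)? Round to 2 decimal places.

0.28

q_1 = (l_1 − l_2) / l_1 = (0.74 − 0.53) / 0.74
     = 0.21 / 0.74 = 0.283784… → 0.28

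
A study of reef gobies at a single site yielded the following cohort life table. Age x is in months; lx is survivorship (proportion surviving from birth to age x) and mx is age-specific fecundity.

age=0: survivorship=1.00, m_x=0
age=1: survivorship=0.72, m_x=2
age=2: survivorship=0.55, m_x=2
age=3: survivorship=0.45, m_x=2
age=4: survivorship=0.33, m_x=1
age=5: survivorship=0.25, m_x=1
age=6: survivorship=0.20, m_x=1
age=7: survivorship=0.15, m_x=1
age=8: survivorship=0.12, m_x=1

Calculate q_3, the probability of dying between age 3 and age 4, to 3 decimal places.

q_3 = (l_3 − l_4) / l_3 = (0.45 − 0.33) / 0.45
     = 0.12 / 0.45 = 0.266667… → 0.267

0.267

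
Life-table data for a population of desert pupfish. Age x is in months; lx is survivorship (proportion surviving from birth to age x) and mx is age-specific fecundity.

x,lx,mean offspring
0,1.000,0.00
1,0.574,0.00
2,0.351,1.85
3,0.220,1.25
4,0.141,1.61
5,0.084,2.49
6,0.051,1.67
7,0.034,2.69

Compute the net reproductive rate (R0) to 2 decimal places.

lx·mx by age: 0, 0, 0.64935, 0.275, 0.22701, 0.20916, 0.08517, 0.09146
R0 = Σ lx·mx = 1.53715 → 1.54

1.54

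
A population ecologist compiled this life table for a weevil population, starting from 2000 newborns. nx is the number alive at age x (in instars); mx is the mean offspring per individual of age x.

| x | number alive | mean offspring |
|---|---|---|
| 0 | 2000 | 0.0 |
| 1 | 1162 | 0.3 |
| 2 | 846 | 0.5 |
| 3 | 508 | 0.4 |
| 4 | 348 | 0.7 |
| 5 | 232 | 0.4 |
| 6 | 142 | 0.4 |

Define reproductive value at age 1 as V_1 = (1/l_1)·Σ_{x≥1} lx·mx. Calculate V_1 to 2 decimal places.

lx = nx/n0 = nx/2000: 1, 0.581, 0.423, 0.254, 0.174, 0.116, 0.071
lx·mx for x ≥ 1: 0.1743, 0.2115, 0.1016, 0.1218, 0.0464, 0.0284 → sum = 0.684
V_1 = 0.684 / l_1 = 0.684 / 0.581 = 1.177281… → 1.18

1.18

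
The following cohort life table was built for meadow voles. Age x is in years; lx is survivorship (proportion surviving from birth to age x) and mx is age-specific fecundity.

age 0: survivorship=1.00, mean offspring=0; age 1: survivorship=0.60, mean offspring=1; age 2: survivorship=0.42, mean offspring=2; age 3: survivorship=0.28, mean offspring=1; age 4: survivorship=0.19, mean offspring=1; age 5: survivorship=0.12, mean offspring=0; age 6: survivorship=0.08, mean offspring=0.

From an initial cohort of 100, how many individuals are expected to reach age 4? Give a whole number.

Expected survivors = N0 · l_4 = 100 × 0.19 = 19 → 19

19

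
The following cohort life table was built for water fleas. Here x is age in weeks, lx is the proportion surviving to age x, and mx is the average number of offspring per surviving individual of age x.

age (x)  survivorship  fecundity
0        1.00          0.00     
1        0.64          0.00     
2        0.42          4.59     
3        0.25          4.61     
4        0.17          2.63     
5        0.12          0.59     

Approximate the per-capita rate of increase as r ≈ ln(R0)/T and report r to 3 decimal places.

R0 = Σ lx·mx = 0 + 0 + 1.9278 + 1.1525 + 0.4471 + 0.0708 = 3.5982
Σ x·lx·mx = 9.4555; T = 9.4555/3.5982 = 2.62784…
r ≈ ln(R0)/T = ln(3.5982)/2.62784… = 0.48726… → 0.487

0.487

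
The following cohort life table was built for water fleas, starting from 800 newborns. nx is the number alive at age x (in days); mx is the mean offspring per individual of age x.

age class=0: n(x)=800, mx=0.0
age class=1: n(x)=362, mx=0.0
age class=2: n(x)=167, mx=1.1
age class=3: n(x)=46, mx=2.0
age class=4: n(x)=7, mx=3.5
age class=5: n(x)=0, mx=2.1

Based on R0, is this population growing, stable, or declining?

declining

lx = nx/n0 = nx/800: 1, 0.4525, 0.20875, 0.0575, 0.00875, 0
R0 = Σ lx·mx = 0 + 0 + 0.229625 + 0.115 + 0.030625 + 0 = 0.37525
R0 < 1, so the population is declining.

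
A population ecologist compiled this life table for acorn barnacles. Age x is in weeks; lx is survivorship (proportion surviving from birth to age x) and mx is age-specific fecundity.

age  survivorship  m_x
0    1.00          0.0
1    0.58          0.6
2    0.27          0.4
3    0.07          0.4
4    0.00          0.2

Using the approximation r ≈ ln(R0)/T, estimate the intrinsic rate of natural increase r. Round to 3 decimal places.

-0.542

R0 = Σ lx·mx = 0 + 0.348 + 0.108 + 0.028 + 0 = 0.484
Σ x·lx·mx = 0.648; T = 0.648/0.484 = 1.33884…
r ≈ ln(R0)/T = ln(0.484)/1.33884… = -0.54201… → -0.542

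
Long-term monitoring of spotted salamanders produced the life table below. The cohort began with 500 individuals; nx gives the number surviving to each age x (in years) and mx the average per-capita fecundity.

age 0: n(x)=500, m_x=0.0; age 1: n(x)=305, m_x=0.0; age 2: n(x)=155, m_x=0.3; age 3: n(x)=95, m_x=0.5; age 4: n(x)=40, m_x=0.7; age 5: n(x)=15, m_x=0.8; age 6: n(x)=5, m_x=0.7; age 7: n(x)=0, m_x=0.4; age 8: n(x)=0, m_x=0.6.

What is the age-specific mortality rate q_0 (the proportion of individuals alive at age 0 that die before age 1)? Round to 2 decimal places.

0.39

lx = nx/n0 = nx/500: 1, 0.61, 0.31, 0.19, 0.08, 0.03, 0.01, 0, 0
q_0 = (l_0 − l_1) / l_0 = (1 − 0.61) / 1
     = 0.39 / 1 = 0.39 → 0.39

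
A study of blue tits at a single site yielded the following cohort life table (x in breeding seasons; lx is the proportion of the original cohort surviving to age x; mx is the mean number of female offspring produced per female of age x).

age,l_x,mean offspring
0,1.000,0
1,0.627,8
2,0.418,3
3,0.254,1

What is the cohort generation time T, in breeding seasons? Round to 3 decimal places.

1.270

lx·mx: 0, 5.016, 1.254, 0.254 → R0 = 6.524
x·lx·mx: 0, 5.016, 2.508, 0.762 → Σ = 8.286
T = 8.286 / 6.524 = 1.27008… → 1.270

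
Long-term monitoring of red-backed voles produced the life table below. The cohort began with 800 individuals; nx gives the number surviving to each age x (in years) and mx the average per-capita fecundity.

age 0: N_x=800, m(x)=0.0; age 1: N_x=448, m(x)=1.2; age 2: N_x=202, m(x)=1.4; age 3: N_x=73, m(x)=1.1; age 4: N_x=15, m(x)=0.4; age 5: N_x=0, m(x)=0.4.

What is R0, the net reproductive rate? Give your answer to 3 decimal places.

lx = nx/n0 = nx/800: 1, 0.56, 0.2525, 0.09125, 0.01875, 0
lx·mx by age: 0, 0.672, 0.3535, 0.100375, 0.0075, 0
R0 = Σ lx·mx = 1.133375 → 1.133

1.133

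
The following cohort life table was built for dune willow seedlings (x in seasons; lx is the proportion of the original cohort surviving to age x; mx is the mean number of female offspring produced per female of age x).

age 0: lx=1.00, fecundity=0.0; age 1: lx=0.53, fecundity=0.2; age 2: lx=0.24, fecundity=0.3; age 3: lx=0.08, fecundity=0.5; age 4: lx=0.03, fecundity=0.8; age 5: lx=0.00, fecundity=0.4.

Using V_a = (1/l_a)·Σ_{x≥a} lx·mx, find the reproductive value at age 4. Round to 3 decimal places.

lx·mx for x ≥ 4: 0.024, 0 → sum = 0.024
V_4 = 0.024 / l_4 = 0.024 / 0.03 = 0.8 → 0.800

0.800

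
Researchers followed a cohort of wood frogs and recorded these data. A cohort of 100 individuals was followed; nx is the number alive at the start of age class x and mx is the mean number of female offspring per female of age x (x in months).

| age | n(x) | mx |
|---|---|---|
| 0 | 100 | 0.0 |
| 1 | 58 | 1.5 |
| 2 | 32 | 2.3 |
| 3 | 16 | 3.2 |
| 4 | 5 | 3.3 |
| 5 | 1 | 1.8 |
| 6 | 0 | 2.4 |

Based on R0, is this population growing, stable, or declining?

growing

lx = nx/n0 = nx/100: 1, 0.58, 0.32, 0.16, 0.05, 0.01, 0
R0 = Σ lx·mx = 0 + 0.87 + 0.736 + 0.512 + 0.165 + 0.018 + 0 = 2.301
R0 > 1, so the population is growing.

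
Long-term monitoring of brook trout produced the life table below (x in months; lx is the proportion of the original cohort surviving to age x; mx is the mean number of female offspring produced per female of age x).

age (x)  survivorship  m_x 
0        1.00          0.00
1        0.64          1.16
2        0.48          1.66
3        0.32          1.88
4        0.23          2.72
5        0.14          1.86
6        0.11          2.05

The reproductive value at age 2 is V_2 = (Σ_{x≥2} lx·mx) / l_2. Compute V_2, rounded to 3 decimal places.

lx·mx for x ≥ 2: 0.7968, 0.6016, 0.6256, 0.2604, 0.2255 → sum = 2.5099
V_2 = 2.5099 / l_2 = 2.5099 / 0.48 = 5.228958… → 5.229

5.229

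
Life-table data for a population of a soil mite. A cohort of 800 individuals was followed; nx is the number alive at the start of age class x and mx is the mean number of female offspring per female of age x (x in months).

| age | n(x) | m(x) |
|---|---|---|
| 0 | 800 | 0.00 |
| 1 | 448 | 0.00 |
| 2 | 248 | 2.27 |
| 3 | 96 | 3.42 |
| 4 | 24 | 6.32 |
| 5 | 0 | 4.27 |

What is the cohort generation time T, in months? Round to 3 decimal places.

2.606

lx = nx/n0 = nx/800: 1, 0.56, 0.31, 0.12, 0.03, 0
lx·mx: 0, 0, 0.7037, 0.4104, 0.1896, 0 → R0 = 1.3037
x·lx·mx: 0, 0, 1.4074, 1.2312, 0.7584, 0 → Σ = 3.397
T = 3.397 / 1.3037 = 2.605661… → 2.606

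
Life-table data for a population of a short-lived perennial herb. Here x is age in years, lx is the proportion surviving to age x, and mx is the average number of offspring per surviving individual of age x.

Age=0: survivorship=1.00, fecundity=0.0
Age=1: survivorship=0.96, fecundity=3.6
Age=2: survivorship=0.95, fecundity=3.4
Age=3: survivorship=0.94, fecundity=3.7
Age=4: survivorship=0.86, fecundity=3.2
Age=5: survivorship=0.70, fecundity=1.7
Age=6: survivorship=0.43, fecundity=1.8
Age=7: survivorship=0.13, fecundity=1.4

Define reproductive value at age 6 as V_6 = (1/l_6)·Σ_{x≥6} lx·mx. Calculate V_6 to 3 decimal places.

2.223

lx·mx for x ≥ 6: 0.774, 0.182 → sum = 0.956
V_6 = 0.956 / l_6 = 0.956 / 0.43 = 2.223256… → 2.223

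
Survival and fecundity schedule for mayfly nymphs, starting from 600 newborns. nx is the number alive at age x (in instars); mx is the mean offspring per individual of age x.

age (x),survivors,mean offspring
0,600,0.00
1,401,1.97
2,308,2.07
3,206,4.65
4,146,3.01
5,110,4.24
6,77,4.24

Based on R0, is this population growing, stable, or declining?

lx = nx/n0 = nx/600: 1, 0.66833…, 0.51333…, 0.34333…, 0.24333…, 0.18333…, 0.12833…
R0 = Σ lx·mx = 0 + 1.316617… + 1.0626… + 1.5965… + 0.732433… + 0.777333… + 0.544133… = 6.029617…
R0 > 1, so the population is growing.

growing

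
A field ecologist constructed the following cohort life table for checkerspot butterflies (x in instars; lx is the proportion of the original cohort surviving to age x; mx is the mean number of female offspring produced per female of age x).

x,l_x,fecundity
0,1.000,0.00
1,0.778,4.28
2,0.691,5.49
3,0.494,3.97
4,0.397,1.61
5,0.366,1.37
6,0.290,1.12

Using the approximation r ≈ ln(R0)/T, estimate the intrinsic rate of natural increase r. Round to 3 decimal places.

R0 = Σ lx·mx = 0 + 3.32984 + 3.79359 + 1.96118 + 0.63917 + 0.50142 + 0.3248 = 10.55
Σ x·lx·mx = 23.81314; T = 23.81314/10.55 = 2.25717…
r ≈ ln(R0)/T = ln(10.55)/2.25717… = 1.04384… → 1.044

1.044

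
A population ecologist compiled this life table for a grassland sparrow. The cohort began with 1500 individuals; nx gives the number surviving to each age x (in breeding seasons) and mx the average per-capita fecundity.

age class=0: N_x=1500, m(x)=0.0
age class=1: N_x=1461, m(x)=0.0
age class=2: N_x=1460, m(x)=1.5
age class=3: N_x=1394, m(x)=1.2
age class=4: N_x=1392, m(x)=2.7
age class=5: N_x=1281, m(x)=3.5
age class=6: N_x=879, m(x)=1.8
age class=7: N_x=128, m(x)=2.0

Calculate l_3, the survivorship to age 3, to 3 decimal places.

0.929

l_3 = n_3/n_0 = 1394/1500 = 0.929333… → 0.929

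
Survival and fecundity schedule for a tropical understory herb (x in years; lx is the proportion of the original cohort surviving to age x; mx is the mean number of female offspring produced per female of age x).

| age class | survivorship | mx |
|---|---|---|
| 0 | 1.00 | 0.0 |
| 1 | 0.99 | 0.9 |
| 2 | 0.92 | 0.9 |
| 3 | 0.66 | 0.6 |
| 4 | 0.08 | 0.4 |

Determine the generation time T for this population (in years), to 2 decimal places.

lx·mx: 0, 0.891, 0.828, 0.396, 0.032 → R0 = 2.147
x·lx·mx: 0, 0.891, 1.656, 1.188, 0.128 → Σ = 3.863
T = 3.863 / 2.147 = 1.799255… → 1.80

1.80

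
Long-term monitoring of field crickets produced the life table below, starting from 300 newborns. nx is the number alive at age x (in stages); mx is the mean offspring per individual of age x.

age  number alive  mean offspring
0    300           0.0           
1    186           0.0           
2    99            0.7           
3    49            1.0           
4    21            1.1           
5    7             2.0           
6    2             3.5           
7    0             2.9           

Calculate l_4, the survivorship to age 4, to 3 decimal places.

l_4 = n_4/n_0 = 21/300 = 0.07 → 0.070

0.070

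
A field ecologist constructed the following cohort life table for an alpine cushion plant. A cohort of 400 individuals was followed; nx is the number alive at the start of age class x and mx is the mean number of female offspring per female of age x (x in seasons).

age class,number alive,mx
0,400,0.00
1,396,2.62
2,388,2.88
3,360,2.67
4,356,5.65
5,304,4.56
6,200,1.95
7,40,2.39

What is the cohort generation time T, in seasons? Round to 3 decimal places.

3.449

lx = nx/n0 = nx/400: 1, 0.99, 0.97, 0.9, 0.89, 0.76, 0.5, 0.1
lx·mx: 0, 2.5938, 2.7936, 2.403, 5.0285, 3.4656, 0.975, 0.239 → R0 = 17.4985
x·lx·mx: 0, 2.5938, 5.5872, 7.209, 20.114, 17.328, 5.85, 1.673 → Σ = 60.355
T = 60.355 / 17.4985 = 3.449153… → 3.449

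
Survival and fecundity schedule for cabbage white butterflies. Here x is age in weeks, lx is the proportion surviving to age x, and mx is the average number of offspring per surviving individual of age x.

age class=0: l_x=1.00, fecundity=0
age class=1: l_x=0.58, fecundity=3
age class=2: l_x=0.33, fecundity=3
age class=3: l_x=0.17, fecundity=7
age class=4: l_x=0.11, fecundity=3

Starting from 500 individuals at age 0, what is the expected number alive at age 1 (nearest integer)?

290

Expected survivors = N0 · l_1 = 500 × 0.58 = 290 → 290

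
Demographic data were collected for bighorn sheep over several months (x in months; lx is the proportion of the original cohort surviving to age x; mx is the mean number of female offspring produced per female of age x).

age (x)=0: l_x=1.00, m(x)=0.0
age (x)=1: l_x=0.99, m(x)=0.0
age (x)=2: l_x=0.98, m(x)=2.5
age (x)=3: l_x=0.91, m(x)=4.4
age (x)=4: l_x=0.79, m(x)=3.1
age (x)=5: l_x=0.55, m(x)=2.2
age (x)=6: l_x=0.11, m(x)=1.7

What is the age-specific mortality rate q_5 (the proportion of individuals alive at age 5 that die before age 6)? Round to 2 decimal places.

0.80

q_5 = (l_5 − l_6) / l_5 = (0.55 − 0.11) / 0.55
     = 0.44 / 0.55 = 0.8 → 0.80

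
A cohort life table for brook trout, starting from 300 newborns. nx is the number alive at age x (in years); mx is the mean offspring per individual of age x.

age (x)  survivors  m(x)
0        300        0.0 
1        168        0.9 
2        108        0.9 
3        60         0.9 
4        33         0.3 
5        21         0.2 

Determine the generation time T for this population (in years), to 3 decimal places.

lx = nx/n0 = nx/300: 1, 0.56, 0.36, 0.2, 0.11, 0.07
lx·mx: 0, 0.504, 0.324, 0.18, 0.033, 0.014 → R0 = 1.055
x·lx·mx: 0, 0.504, 0.648, 0.54, 0.132, 0.07 → Σ = 1.894
T = 1.894 / 1.055 = 1.795261… → 1.795

1.795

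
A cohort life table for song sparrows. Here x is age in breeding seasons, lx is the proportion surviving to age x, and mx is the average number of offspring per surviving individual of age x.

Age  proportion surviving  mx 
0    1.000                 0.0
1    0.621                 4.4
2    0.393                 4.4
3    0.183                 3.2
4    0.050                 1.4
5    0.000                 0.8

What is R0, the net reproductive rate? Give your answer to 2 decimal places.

5.12

lx·mx by age: 0, 2.7324, 1.7292, 0.5856, 0.07, 0
R0 = Σ lx·mx = 5.1172 → 5.12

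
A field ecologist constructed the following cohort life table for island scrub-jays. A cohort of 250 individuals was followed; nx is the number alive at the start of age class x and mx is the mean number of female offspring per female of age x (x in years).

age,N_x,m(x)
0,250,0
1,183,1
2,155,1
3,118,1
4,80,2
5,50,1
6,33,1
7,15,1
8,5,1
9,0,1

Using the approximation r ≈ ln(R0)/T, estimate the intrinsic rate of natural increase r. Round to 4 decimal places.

0.3652

lx = nx/n0 = nx/250: 1, 0.732, 0.62, 0.472, 0.32, 0.2, 0.132, 0.06, 0.02, 0
R0 = Σ lx·mx = 0 + 0.732 + 0.62 + 0.472 + 0.64 + 0.2 + 0.132 + 0.06 + 0.02 + 0 = 2.876
Σ x·lx·mx = 8.32; T = 8.32/2.876 = 2.89291…
r ≈ ln(R0)/T = ln(2.876)/2.89291… = 0.365169… → 0.3652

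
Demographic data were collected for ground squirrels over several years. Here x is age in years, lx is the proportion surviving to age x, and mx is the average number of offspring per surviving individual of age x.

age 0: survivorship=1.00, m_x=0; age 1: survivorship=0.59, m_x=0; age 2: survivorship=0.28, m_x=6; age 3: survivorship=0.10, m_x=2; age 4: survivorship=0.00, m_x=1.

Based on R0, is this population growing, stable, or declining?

R0 = Σ lx·mx = 0 + 0 + 1.68 + 0.2 + 0 = 1.88
R0 > 1, so the population is growing.

growing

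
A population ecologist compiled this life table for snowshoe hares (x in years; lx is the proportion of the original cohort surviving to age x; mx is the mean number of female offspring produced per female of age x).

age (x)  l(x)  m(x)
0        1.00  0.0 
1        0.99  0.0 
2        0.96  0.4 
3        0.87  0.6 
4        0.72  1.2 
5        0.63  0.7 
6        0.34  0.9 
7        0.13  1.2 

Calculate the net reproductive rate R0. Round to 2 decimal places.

2.67

lx·mx by age: 0, 0, 0.384, 0.522, 0.864, 0.441, 0.306, 0.156
R0 = Σ lx·mx = 2.673 → 2.67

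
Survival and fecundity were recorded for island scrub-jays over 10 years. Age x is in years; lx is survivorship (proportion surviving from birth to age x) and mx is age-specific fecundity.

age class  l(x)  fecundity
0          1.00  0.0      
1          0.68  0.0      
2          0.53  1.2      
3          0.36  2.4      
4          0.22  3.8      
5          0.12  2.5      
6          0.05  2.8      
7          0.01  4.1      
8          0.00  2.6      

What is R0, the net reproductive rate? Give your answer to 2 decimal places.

lx·mx by age: 0, 0, 0.636, 0.864, 0.836, 0.3, 0.14, 0.041, 0
R0 = Σ lx·mx = 2.817 → 2.82

2.82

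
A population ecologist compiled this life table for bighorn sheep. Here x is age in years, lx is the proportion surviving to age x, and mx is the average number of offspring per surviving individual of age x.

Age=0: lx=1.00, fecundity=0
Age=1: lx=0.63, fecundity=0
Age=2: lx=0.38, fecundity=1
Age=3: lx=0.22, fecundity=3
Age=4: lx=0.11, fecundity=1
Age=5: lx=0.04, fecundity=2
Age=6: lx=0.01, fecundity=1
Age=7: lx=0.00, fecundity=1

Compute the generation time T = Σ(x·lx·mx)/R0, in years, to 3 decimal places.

2.935

lx·mx: 0, 0, 0.38, 0.66, 0.11, 0.08, 0.01, 0 → R0 = 1.24
x·lx·mx: 0, 0, 0.76, 1.98, 0.44, 0.4, 0.06, 0 → Σ = 3.64
T = 3.64 / 1.24 = 2.935484… → 2.935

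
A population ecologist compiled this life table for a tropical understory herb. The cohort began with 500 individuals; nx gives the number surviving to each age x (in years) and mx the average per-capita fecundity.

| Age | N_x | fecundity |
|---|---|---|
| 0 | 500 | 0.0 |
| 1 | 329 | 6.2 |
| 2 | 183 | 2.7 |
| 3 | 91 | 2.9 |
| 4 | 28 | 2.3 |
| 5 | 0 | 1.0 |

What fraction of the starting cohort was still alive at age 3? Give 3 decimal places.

0.182

l_3 = n_3/n_0 = 91/500 = 0.182 → 0.182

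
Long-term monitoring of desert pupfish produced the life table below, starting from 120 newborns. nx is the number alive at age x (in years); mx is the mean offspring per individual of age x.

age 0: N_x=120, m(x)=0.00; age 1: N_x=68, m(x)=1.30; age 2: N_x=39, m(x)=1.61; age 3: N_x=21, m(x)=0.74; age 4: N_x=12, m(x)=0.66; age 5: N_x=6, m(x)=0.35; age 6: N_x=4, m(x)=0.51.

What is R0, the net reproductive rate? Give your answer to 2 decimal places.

1.49

lx = nx/n0 = nx/120: 1, 0.56667…, 0.325, 0.175, 0.1, 0.05, 0.03333…
lx·mx by age: 0, 0.736667…, 0.52325, 0.1295, 0.066, 0.0175, 0.017…
R0 = Σ lx·mx = 1.489917… → 1.49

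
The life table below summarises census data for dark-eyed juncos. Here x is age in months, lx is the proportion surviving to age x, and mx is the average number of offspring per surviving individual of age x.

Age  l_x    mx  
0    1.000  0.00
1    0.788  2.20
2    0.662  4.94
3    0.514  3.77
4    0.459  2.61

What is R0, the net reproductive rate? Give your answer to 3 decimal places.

8.140

lx·mx by age: 0, 1.7336, 3.27028, 1.93778, 1.19799
R0 = Σ lx·mx = 8.13965 → 8.140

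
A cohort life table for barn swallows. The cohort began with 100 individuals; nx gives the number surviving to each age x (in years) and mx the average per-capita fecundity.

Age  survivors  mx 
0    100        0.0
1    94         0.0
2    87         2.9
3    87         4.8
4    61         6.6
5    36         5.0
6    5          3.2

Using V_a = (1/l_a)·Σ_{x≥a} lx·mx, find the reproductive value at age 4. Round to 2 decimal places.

9.81

lx = nx/n0 = nx/100: 1, 0.94, 0.87, 0.87, 0.61, 0.36, 0.05
lx·mx for x ≥ 4: 4.026, 1.8, 0.16 → sum = 5.986
V_4 = 5.986 / l_4 = 5.986 / 0.61 = 9.813115… → 9.81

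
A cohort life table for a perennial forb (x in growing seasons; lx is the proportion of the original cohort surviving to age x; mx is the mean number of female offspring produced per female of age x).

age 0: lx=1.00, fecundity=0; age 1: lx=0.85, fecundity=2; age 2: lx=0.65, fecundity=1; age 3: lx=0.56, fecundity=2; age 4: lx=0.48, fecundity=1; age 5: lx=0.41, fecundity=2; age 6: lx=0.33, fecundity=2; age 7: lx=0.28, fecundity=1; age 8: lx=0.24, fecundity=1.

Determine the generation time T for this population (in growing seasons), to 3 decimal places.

lx·mx: 0, 1.7, 0.65, 1.12, 0.48, 0.82, 0.66, 0.28, 0.24 → R0 = 5.95
x·lx·mx: 0, 1.7, 1.3, 3.36, 1.92, 4.1, 3.96, 1.96, 1.92 → Σ = 20.22
T = 20.22 / 5.95 = 3.398319… → 3.398

3.398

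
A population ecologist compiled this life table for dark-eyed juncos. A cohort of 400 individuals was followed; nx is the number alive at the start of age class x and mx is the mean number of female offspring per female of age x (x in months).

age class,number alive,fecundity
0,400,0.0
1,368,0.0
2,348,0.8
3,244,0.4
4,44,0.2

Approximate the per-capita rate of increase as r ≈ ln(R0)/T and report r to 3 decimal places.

-0.017

lx = nx/n0 = nx/400: 1, 0.92, 0.87, 0.61, 0.11
R0 = Σ lx·mx = 0 + 0 + 0.696 + 0.244 + 0.022 = 0.962
Σ x·lx·mx = 2.212; T = 2.212/0.962 = 2.29938…
r ≈ ln(R0)/T = ln(0.962)/2.29938… = -0.01685… → -0.017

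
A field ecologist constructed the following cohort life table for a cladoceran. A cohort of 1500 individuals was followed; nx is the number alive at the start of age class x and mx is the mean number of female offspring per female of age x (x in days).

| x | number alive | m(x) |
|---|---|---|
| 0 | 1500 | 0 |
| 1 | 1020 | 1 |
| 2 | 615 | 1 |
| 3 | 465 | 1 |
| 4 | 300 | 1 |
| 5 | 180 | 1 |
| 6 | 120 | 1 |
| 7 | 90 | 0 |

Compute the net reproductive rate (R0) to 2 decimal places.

lx = nx/n0 = nx/1500: 1, 0.68, 0.41, 0.31, 0.2, 0.12, 0.08, 0.06
lx·mx by age: 0, 0.68, 0.41, 0.31, 0.2, 0.12, 0.08, 0
R0 = Σ lx·mx = 1.8 → 1.80

1.80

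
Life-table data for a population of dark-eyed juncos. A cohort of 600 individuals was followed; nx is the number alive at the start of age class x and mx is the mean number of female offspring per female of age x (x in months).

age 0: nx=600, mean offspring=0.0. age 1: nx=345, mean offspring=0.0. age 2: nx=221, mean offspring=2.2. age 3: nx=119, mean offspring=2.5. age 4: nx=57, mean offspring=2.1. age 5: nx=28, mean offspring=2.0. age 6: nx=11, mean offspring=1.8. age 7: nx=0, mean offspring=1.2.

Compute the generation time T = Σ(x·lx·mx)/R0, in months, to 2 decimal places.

lx = nx/n0 = nx/600: 1, 0.575, 0.36833…, 0.19833…, 0.095, 0.04667…, 0.01833…, 0
lx·mx: 0, 0, 0.810333…, 0.495833…, 0.1995, 0.093333…, 0.033…, 0 → R0 = 1.632…
x·lx·mx: 0, 0, 1.620667…, 1.4875…, 0.798, 0.466667…, 0.198…, 0 → Σ = 4.570833…
T = 4.570833… / 1.632… = 2.800756… → 2.80

2.80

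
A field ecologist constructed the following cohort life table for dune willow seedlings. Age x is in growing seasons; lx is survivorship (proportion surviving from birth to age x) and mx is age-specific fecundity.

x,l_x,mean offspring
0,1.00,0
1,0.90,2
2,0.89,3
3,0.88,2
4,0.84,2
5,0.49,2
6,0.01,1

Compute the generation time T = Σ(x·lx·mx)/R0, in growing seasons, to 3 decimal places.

lx·mx: 0, 1.8, 2.67, 1.76, 1.68, 0.98, 0.01 → R0 = 8.9
x·lx·mx: 0, 1.8, 5.34, 5.28, 6.72, 4.9, 0.06 → Σ = 24.1
T = 24.1 / 8.9 = 2.707865… → 2.708

2.708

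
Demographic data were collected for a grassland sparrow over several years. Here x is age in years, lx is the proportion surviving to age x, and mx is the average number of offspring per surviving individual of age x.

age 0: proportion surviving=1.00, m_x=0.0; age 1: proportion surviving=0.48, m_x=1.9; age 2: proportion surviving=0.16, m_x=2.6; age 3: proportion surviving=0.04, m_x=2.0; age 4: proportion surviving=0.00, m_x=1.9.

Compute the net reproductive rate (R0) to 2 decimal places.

1.41

lx·mx by age: 0, 0.912, 0.416, 0.08, 0
R0 = Σ lx·mx = 1.408 → 1.41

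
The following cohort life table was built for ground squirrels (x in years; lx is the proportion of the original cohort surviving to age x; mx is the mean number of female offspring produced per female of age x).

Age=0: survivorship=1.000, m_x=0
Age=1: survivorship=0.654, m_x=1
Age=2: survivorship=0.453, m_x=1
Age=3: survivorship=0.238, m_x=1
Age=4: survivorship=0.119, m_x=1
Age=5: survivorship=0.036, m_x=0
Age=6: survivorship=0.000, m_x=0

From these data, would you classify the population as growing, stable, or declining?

R0 = Σ lx·mx = 0 + 0.654 + 0.453 + 0.238 + 0.119 + 0 + 0 = 1.464
R0 > 1, so the population is growing.

growing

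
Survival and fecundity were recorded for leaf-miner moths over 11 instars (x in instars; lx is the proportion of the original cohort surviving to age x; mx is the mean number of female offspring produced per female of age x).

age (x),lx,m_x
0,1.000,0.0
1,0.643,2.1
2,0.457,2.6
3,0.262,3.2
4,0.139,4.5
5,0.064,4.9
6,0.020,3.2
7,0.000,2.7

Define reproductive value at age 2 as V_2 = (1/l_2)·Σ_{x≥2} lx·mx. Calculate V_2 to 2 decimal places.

6.63

lx·mx for x ≥ 2: 1.1882, 0.8384, 0.6255, 0.3136, 0.064, 0 → sum = 3.0297
V_2 = 3.0297 / l_2 = 3.0297 / 0.457 = 6.62954… → 6.63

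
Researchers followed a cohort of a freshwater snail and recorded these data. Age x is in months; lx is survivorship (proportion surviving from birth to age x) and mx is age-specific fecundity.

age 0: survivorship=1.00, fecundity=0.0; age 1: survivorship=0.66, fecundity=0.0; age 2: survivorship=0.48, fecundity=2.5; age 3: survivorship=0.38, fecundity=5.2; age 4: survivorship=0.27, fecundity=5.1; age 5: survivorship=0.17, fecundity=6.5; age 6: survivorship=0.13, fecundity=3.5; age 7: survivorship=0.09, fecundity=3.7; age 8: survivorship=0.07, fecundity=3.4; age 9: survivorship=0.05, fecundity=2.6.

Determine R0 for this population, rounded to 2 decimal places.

6.81

lx·mx by age: 0, 0, 1.2, 1.976, 1.377, 1.105, 0.455, 0.333, 0.238, 0.13
R0 = Σ lx·mx = 6.814 → 6.81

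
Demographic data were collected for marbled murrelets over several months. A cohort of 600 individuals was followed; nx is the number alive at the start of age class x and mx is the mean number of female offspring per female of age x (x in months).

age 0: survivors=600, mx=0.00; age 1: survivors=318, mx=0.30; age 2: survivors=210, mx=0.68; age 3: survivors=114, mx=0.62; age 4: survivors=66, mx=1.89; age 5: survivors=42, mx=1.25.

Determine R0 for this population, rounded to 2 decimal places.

lx = nx/n0 = nx/600: 1, 0.53, 0.35, 0.19, 0.11, 0.07
lx·mx by age: 0, 0.159, 0.238, 0.1178, 0.2079, 0.0875
R0 = Σ lx·mx = 0.8102 → 0.81

0.81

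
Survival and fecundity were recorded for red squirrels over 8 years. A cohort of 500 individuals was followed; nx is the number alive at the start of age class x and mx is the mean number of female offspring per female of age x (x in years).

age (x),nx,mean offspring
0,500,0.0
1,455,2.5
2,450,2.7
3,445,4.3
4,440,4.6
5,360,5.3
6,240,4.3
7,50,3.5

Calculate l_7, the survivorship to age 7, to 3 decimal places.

l_7 = n_7/n_0 = 50/500 = 0.1 → 0.100

0.100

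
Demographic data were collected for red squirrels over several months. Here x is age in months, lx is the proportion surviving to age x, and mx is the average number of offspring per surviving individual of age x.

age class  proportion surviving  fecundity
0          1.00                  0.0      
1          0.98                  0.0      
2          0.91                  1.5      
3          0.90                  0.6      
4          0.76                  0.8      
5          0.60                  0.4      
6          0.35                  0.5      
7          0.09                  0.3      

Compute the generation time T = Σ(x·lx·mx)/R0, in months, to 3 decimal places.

3.120

lx·mx: 0, 0, 1.365, 0.54, 0.608, 0.24, 0.175, 0.027 → R0 = 2.955
x·lx·mx: 0, 0, 2.73, 1.62, 2.432, 1.2, 1.05, 0.189 → Σ = 9.221
T = 9.221 / 2.955 = 3.120474… → 3.120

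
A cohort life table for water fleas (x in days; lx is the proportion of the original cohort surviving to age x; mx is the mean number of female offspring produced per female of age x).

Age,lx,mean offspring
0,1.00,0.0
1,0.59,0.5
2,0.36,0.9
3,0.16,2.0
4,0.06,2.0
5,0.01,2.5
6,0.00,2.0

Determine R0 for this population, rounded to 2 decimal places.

1.08

lx·mx by age: 0, 0.295, 0.324, 0.32, 0.12, 0.025, 0
R0 = Σ lx·mx = 1.084 → 1.08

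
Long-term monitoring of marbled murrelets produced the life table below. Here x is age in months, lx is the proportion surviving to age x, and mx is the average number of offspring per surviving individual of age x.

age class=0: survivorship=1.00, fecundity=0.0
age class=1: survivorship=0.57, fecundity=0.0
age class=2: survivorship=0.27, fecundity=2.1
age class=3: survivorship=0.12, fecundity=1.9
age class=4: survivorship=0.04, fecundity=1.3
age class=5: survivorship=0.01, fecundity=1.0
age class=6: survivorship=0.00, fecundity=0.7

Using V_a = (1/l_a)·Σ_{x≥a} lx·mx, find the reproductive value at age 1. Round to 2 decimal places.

lx·mx for x ≥ 1: 0, 0.567, 0.228, 0.052, 0.01, 0 → sum = 0.857
V_1 = 0.857 / l_1 = 0.857 / 0.57 = 1.503509… → 1.50

1.50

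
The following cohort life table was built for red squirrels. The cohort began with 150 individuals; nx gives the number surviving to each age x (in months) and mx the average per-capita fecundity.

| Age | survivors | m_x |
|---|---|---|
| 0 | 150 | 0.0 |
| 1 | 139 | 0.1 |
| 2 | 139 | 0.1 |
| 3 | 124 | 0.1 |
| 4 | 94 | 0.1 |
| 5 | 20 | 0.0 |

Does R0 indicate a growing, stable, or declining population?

lx = nx/n0 = nx/150: 1, 0.92667…, 0.92667…, 0.82667…, 0.62667…, 0.13333…
R0 = Σ lx·mx = 0 + 0.092667… + 0.092667… + 0.082667… + 0.062667… + 0 = 0.330667…
R0 < 1, so the population is declining.

declining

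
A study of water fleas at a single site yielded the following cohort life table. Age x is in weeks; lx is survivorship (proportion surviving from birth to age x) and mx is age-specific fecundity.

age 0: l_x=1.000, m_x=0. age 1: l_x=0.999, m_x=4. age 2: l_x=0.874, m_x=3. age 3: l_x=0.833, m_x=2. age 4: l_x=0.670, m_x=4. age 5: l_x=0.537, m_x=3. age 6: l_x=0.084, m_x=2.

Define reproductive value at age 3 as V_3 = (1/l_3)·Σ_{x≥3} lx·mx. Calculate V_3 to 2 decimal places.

7.35

lx·mx for x ≥ 3: 1.666, 2.68, 1.611, 0.168 → sum = 6.125
V_3 = 6.125 / l_3 = 6.125 / 0.833 = 7.352941… → 7.35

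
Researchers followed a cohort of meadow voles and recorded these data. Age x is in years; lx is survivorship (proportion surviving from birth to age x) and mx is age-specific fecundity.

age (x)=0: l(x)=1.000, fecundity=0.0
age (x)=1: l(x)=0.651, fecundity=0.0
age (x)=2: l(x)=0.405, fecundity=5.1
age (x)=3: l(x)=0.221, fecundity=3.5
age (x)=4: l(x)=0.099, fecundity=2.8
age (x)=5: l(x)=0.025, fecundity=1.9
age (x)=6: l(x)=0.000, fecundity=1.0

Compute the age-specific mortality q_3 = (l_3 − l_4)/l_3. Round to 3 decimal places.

q_3 = (l_3 − l_4) / l_3 = (0.221 − 0.099) / 0.221
     = 0.122 / 0.221 = 0.552036… → 0.552

0.552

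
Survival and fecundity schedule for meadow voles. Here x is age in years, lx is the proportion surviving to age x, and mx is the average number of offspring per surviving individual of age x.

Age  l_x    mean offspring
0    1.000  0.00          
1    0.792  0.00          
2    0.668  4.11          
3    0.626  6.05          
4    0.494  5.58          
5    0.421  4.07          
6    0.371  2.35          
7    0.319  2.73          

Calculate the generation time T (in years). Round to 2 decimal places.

3.75

lx·mx: 0, 0, 2.74548, 3.7873, 2.75652, 1.71347, 0.87185, 0.87087 → R0 = 12.74549
x·lx·mx: 0, 0, 5.49096, 11.3619, 11.02608, 8.56735, 5.2311, 6.09609 → Σ = 47.77348
T = 47.77348 / 12.74549 = 3.748265… → 3.75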